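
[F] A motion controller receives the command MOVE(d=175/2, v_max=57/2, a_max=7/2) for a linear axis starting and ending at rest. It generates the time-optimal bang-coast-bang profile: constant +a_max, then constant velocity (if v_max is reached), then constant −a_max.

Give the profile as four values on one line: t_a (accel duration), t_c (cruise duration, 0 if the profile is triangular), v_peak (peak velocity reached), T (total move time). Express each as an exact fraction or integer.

v_max²/a_max = (57/2)²/(7/2) = 3249/14
175/2 < 3249/14 ⇒ no cruise
v_peak = √(175/2·7/2) = √(1225/4) = 35/2
t_a = (35/2)/(7/2) = 5; t_c = 0
T = 2·5 = 10

t_a=5 t_c=0 v_peak=35/2 T=10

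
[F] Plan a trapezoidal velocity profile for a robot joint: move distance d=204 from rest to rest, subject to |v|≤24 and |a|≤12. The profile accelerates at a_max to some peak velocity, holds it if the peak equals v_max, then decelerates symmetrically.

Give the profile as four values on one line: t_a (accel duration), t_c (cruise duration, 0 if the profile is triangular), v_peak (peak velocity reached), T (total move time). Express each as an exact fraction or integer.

t_a=2 t_c=13/2 v_peak=24 T=21/2

v_max²/a_max = 24²/12 = 48
204 ≥ 48 → trapezoidal
t_a = 24/12 = 2; v_peak = 24
d_cruise = 204 − 48 = 156; t_c = 156/24 = 13/2
T = 2·2 + 13/2 = 21/2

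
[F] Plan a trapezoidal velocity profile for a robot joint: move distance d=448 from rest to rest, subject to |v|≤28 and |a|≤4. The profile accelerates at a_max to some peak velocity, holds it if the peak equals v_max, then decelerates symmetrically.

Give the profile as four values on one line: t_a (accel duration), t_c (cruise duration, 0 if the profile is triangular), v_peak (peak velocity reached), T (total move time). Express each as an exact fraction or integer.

(v_max)²/a_max = 28²/4 = 196
448 ≥ 196 so v_max reached
t_a = 28/4 = 7; v_peak = 28
d_cruise = 448 − 196 = 252; t_c = 252/28 = 9
T = 2·7 + 9 = 23

t_a=7 t_c=9 v_peak=28 T=23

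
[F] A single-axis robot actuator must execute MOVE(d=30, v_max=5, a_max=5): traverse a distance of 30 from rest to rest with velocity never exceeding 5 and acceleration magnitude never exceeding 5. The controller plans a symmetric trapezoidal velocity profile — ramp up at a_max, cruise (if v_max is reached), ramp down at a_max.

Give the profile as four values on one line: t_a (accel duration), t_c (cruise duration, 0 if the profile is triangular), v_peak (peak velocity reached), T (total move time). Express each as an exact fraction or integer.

t_a=1 t_c=5 v_peak=5 T=7

vₘ²/aₘ = 5²/5 = 5
30 ≥ 5 so v_max reached
t_a = 5/5 = 1; v_peak = 5
d_cruise = 30 − 5 = 25; t_c = 25/5 = 5
T = 2·1 + 5 = 7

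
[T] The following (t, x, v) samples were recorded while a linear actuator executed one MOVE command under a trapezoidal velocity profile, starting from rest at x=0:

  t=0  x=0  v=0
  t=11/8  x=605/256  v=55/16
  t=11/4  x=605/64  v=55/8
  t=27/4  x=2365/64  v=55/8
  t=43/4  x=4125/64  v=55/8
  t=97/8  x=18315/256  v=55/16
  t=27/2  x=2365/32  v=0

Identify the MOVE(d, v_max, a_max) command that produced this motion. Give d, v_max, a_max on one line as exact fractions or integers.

d=2365/32 v_max=55/8 a_max=5/2

final state: t=27/2, x=2365/32, v=0 → d = 2365/32
a_max = (55/16−0)/(11/8−0) = 5/2
max v = 55/8 over t∈[11/4,43/4] → v_max = 55/8
check: 55/8·(11/4+8) = 2365/32 ✓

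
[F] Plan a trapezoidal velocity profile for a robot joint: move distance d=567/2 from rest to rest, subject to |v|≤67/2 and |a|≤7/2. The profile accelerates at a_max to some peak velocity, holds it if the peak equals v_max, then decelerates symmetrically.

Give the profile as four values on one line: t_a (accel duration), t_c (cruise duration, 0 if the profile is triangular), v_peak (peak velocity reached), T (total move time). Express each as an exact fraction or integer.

t_a=9 t_c=0 v_peak=63/2 T=18

v_max²/a_max = (67/2)²/(7/2) = 4489/14
567/2 < 4489/14 ⇒ no cruise
v_peak = √(567/2·7/2) = √(3969/4) = 63/2
t_a = (63/2)/(7/2) = 9; t_c = 0
T = 2·9 = 18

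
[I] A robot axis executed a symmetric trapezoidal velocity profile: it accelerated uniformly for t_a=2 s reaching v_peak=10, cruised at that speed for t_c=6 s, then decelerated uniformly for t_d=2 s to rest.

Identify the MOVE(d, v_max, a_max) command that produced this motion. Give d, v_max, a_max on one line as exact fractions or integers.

d=80 v_max=10 a_max=5

a_max = 10/2 = 5
d_a = ½·10·2 = 10; d_c = 10·6 = 60
d = 2·10 + 60 = 80
t_c = 6 > 0 → v_max = v_peak = 10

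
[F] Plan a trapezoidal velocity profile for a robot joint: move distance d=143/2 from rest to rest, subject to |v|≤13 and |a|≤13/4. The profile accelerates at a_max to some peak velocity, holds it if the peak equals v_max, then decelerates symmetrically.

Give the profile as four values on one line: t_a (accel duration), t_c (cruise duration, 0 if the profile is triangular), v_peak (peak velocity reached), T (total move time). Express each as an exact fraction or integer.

vₘ²/aₘ = 13²/(13/4) = 52
143/2 ≥ 52 ⇒ cruise phase
t_a = 13/(13/4) = 4; v_peak = 13
d_cruise = 143/2 − 52 = 39/2; t_c = (39/2)/13 = 3/2
T = 2·4 + 3/2 = 19/2

t_a=4 t_c=3/2 v_peak=13 T=19/2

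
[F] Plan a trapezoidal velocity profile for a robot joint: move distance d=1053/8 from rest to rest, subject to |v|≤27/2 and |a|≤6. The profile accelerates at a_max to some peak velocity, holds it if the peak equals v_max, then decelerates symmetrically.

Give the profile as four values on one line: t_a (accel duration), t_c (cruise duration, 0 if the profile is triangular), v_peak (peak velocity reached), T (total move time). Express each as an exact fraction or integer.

vₘ²/aₘ = (27/2)²/6 = 243/8
1053/8 ≥ 243/8 so v_max reached
t_a = (27/2)/6 = 9/4; v_peak = 27/2
d_cruise = 1053/8 − 243/8 = 405/4; t_c = (405/4)/(27/2) = 15/2
T = 2·9/4 + 15/2 = 12

t_a=9/4 t_c=15/2 v_peak=27/2 T=12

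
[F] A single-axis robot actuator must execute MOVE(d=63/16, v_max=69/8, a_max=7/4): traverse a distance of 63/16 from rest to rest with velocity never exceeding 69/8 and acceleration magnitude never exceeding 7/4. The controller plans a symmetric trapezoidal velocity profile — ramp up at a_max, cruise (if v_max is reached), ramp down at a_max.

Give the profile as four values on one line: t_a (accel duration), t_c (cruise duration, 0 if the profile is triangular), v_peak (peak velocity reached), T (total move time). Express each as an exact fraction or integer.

t_a=3/2 t_c=0 v_peak=21/8 T=3

(v_max)²/a_max = (69/8)²/(7/4) = 4761/112
63/16 < 4761/112 so t_c = 0
v_peak = √(63/16·7/4) = √(441/64) = 21/8
t_a = (21/8)/(7/4) = 3/2; t_c = 0
T = 2·3/2 = 3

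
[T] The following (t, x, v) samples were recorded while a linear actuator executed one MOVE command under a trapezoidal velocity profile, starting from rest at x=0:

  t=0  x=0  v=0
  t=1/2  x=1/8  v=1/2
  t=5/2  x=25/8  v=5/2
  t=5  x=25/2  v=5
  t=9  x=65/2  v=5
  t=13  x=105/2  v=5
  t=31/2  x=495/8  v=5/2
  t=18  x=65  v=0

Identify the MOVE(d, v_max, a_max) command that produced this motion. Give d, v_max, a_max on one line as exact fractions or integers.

d=65 v_max=5 a_max=1

final state: t=18, x=65, v=0 → d = 65
a_max = (1/2−0)/(1/2−0) = 1
max v = 5 over t∈[5,13] → v_max = 5
check: 5·(5+8) = 65 ✓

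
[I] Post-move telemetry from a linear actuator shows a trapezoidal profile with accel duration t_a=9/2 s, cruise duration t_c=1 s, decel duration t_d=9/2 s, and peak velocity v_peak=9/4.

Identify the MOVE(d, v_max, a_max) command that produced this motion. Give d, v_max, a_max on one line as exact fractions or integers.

a_max = (9/4)/(9/2) = 1/2
d_a = ½·9/4·9/2 = 81/16; d_c = 9/4·1 = 9/4
d = 2·81/16 + 9/4 = 99/8
t_c = 1 > 0 → v_max = v_peak = 9/4

d=99/8 v_max=9/4 a_max=1/2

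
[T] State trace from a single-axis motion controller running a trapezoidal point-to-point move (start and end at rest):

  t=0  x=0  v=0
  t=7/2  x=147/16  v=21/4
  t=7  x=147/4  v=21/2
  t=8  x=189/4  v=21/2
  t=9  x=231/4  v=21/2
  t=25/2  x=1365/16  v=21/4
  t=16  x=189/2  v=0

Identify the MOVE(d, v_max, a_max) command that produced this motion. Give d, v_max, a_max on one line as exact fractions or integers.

final state: t=16, x=189/2, v=0 → d = 189/2
a_max = (21/4−0)/(7/2−0) = 3/2
max v = 21/2 over t∈[7,9] → v_max = 21/2
check: 21/2·(7+2) = 189/2 ✓

d=189/2 v_max=21/2 a_max=3/2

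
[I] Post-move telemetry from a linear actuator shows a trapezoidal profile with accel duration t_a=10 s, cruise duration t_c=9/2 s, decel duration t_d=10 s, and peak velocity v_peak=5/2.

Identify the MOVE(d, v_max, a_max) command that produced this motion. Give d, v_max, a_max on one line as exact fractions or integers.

d=145/4 v_max=5/2 a_max=1/4

a_max = (5/2)/10 = 1/4
d_a = ½·5/2·10 = 25/2; d_c = 5/2·9/2 = 45/4
d = 2·25/2 + 45/4 = 145/4
t_c = 9/2 > 0 ⇒ limit active, v_max = 5/2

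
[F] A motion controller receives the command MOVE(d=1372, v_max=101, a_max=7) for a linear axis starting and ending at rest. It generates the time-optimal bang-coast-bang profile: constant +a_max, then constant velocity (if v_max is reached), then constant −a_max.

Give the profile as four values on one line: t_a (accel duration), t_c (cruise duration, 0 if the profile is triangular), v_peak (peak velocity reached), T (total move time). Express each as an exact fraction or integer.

t_a=14 t_c=0 v_peak=98 T=28

vₘ²/aₘ = 101²/7 = 10201/7
1372 < 10201/7 so t_c = 0
v_peak = √(1372·7) = √9604 = 98
t_a = 98/7 = 14; t_c = 0
T = 2·14 = 28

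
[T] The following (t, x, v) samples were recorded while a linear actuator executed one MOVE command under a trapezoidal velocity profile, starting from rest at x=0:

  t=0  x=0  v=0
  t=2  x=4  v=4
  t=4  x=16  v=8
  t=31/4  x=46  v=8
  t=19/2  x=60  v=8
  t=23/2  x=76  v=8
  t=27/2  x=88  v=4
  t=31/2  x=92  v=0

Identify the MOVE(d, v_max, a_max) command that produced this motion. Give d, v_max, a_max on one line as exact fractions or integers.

final state: t=31/2, x=92, v=0 → d = 92
a_max = (4−0)/(2−0) = 2
max v = 8 over t∈[4,23/2] → v_max = 8
check: 8·(4+15/2) = 92 ✓

d=92 v_max=8 a_max=2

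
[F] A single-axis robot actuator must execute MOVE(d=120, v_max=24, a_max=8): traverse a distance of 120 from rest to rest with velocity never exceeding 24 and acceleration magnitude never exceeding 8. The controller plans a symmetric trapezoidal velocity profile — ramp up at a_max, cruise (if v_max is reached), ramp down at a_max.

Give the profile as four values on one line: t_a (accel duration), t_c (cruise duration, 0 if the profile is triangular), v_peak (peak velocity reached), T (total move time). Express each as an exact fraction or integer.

(v_max)²/a_max = 24²/8 = 72
120 ≥ 72 → trapezoidal
t_a = 24/8 = 3; v_peak = 24
d_cruise = 120 − 72 = 48; t_c = 48/24 = 2
T = 2·3 + 2 = 8

t_a=3 t_c=2 v_peak=24 T=8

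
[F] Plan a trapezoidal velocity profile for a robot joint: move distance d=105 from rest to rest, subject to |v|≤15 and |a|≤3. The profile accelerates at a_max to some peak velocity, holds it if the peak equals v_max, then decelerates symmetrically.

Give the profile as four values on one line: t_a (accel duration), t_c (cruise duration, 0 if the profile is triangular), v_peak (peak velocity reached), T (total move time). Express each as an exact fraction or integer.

(v_max)²/a_max = 15²/3 = 75
105 ≥ 75 so v_max reached
t_a = 15/3 = 5; v_peak = 15
d_cruise = 105 − 75 = 30; t_c = 30/15 = 2
T = 2·5 + 2 = 12

t_a=5 t_c=2 v_peak=15 T=12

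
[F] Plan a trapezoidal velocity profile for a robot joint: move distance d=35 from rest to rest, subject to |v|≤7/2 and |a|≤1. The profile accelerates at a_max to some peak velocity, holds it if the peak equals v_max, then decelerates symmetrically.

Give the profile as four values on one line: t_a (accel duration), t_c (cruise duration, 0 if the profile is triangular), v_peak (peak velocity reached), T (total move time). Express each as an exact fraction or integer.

t_a=7/2 t_c=13/2 v_peak=7/2 T=27/2

vₘ²/aₘ = (7/2)²/1 = 49/4
35 ≥ 49/4 so v_max reached
t_a = (7/2)/1 = 7/2; v_peak = 7/2
d_cruise = 35 − 49/4 = 91/4; t_c = (91/4)/(7/2) = 13/2
T = 2·7/2 + 13/2 = 27/2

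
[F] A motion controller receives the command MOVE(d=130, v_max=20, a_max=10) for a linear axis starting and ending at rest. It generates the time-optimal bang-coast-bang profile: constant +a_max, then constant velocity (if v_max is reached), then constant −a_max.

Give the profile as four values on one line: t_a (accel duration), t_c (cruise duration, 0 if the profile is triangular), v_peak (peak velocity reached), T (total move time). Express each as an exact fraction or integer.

(v_max)²/a_max = 20²/10 = 40
130 ≥ 40 ⇒ cruise phase
t_a = 20/10 = 2; v_peak = 20
d_cruise = 130 − 40 = 90; t_c = 90/20 = 9/2
T = 2·2 + 9/2 = 17/2

t_a=2 t_c=9/2 v_peak=20 T=17/2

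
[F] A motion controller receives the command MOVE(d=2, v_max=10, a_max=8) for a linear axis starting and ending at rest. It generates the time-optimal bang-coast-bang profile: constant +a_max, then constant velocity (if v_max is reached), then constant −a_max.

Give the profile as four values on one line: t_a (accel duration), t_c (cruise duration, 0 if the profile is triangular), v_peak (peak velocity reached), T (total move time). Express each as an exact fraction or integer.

(v_max)²/a_max = 10²/8 = 25/2
2 < 25/2 so t_c = 0
v_peak = √(2·8) = √16 = 4
t_a = 4/8 = 1/2; t_c = 0
T = 2·1/2 = 1

t_a=1/2 t_c=0 v_peak=4 T=1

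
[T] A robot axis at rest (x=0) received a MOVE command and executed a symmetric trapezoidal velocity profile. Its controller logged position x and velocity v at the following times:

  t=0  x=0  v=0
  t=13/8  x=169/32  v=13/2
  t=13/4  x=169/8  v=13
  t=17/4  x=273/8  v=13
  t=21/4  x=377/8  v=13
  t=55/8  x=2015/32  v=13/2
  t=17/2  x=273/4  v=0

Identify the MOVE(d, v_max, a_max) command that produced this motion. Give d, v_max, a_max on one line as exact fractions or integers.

d=273/4 v_max=13 a_max=4

final state: t=17/2, x=273/4, v=0 → d = 273/4
a_max = (13/2−0)/(13/8−0) = 4
max v = 13 over t∈[13/4,21/4] → v_max = 13
check: 13·(13/4+2) = 273/4 ✓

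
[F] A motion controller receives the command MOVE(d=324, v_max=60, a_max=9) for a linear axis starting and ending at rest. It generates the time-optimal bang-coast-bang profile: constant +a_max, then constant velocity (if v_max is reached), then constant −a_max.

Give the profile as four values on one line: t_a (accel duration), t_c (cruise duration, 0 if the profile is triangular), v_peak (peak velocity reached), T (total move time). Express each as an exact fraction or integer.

v_max²/a_max = 60²/9 = 400
324 < 400 → triangular
v_peak = √(324·9) = √2916 = 54
t_a = 54/9 = 6; t_c = 0
T = 2·6 = 12

t_a=6 t_c=0 v_peak=54 T=12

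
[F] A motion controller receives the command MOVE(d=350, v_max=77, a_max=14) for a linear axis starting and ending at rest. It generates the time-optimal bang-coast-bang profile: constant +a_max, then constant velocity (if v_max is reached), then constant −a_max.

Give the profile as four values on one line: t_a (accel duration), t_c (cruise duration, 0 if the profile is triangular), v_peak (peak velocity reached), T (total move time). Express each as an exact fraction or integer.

v_max²/a_max = 77²/14 = 847/2
350 < 847/2 so t_c = 0
v_peak = √(350·14) = √4900 = 70
t_a = 70/14 = 5; t_c = 0
T = 2·5 = 10

t_a=5 t_c=0 v_peak=70 T=10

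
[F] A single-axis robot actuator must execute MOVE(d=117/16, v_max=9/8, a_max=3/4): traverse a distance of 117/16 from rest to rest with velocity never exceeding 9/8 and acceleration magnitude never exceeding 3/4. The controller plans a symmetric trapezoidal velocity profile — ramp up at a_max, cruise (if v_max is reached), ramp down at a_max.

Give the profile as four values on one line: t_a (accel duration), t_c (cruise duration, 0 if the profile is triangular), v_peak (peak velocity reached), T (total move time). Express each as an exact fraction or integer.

t_a=3/2 t_c=5 v_peak=9/8 T=8

(v_max)²/a_max = (9/8)²/(3/4) = 27/16
117/16 ≥ 27/16 so v_max reached
t_a = (9/8)/(3/4) = 3/2; v_peak = 9/8
d_cruise = 117/16 − 27/16 = 45/8; t_c = (45/8)/(9/8) = 5
T = 2·3/2 + 5 = 8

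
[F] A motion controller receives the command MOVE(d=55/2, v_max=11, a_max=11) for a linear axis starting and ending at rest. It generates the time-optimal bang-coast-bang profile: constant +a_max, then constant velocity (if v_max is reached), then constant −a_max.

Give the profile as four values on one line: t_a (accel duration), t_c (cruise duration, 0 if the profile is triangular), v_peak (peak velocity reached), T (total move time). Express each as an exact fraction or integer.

t_a=1 t_c=3/2 v_peak=11 T=7/2

(v_max)²/a_max = 11²/11 = 11
55/2 ≥ 11 so v_max reached
t_a = 11/11 = 1; v_peak = 11
d_cruise = 55/2 − 11 = 33/2; t_c = (33/2)/11 = 3/2
T = 2·1 + 3/2 = 7/2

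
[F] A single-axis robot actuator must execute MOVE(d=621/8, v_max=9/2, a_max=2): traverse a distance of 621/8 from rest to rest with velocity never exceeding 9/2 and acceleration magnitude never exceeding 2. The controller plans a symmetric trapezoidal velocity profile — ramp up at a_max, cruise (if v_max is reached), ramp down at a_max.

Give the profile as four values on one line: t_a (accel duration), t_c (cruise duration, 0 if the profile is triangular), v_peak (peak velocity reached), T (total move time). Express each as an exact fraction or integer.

vₘ²/aₘ = (9/2)²/2 = 81/8
621/8 ≥ 81/8 so v_max reached
t_a = (9/2)/2 = 9/4; v_peak = 9/2
d_cruise = 621/8 − 81/8 = 135/2; t_c = (135/2)/(9/2) = 15
T = 2·9/4 + 15 = 39/2

t_a=9/4 t_c=15 v_peak=9/2 T=39/2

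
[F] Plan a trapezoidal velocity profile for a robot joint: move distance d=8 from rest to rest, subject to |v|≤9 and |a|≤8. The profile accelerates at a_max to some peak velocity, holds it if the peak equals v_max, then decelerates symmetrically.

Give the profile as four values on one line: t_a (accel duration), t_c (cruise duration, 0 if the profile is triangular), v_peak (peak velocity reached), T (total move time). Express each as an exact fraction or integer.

v_max²/a_max = 9²/8 = 81/8
8 < 81/8 so t_c = 0
v_peak = √(8·8) = √64 = 8
t_a = 8/8 = 1; t_c = 0
T = 2·1 = 2

t_a=1 t_c=0 v_peak=8 T=2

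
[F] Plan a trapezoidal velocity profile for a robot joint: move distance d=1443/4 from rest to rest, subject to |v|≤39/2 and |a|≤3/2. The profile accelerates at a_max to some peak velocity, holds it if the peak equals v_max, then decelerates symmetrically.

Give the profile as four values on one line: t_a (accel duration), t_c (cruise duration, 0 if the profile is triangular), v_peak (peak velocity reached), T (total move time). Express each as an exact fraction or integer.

t_a=13 t_c=11/2 v_peak=39/2 T=63/2

(v_max)²/a_max = (39/2)²/(3/2) = 507/2
1443/4 ≥ 507/2 → trapezoidal
t_a = (39/2)/(3/2) = 13; v_peak = 39/2
d_cruise = 1443/4 − 507/2 = 429/4; t_c = (429/4)/(39/2) = 11/2
T = 2·13 + 11/2 = 63/2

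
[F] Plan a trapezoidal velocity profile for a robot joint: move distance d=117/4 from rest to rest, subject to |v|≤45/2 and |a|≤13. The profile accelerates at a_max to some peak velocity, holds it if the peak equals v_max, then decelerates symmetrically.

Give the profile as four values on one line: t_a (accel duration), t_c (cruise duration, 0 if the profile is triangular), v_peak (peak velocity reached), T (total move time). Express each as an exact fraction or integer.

v_max²/a_max = (45/2)²/13 = 2025/52
117/4 < 2025/52 ⇒ no cruise
v_peak = √(117/4·13) = √(1521/4) = 39/2
t_a = (39/2)/13 = 3/2; t_c = 0
T = 2·3/2 = 3

t_a=3/2 t_c=0 v_peak=39/2 T=3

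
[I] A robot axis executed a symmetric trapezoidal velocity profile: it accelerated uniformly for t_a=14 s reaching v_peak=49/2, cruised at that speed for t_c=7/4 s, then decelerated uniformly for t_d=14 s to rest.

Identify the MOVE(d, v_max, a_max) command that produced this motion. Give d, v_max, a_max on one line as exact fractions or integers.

a_max = (49/2)/14 = 7/4
d_a = ½·49/2·14 = 343/2; d_c = 49/2·7/4 = 343/8
d = 2·343/2 + 343/8 = 3087/8
t_c = 7/4 > 0 so v_max = 49/2

d=3087/8 v_max=49/2 a_max=7/4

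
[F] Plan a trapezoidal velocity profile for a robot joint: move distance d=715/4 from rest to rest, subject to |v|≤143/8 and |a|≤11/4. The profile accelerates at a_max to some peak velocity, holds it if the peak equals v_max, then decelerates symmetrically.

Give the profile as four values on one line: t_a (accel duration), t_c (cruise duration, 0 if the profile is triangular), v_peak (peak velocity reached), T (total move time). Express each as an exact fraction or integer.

v_max²/a_max = (143/8)²/(11/4) = 1859/16
715/4 ≥ 1859/16 ⇒ cruise phase
t_a = (143/8)/(11/4) = 13/2; v_peak = 143/8
d_cruise = 715/4 − 1859/16 = 1001/16; t_c = (1001/16)/(143/8) = 7/2
T = 2·13/2 + 7/2 = 33/2

t_a=13/2 t_c=7/2 v_peak=143/8 T=33/2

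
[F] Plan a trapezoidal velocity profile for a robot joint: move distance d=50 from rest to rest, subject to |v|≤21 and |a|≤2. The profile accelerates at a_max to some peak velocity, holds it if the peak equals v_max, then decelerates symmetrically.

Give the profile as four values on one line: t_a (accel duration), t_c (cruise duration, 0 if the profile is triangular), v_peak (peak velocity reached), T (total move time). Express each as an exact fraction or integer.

(v_max)²/a_max = 21²/2 = 441/2
50 < 441/2 ⇒ no cruise
v_peak = √(50·2) = √100 = 10
t_a = 10/2 = 5; t_c = 0
T = 2·5 = 10

t_a=5 t_c=0 v_peak=10 T=10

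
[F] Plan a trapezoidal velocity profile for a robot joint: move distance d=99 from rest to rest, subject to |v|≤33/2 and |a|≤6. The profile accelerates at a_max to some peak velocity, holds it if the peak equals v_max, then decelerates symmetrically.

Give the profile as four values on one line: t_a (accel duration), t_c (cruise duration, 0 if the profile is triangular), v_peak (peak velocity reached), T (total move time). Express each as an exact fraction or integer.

t_a=11/4 t_c=13/4 v_peak=33/2 T=35/4

(v_max)²/a_max = (33/2)²/6 = 363/8
99 ≥ 363/8 so v_max reached
t_a = (33/2)/6 = 11/4; v_peak = 33/2
d_cruise = 99 − 363/8 = 429/8; t_c = (429/8)/(33/2) = 13/4
T = 2·11/4 + 13/4 = 35/4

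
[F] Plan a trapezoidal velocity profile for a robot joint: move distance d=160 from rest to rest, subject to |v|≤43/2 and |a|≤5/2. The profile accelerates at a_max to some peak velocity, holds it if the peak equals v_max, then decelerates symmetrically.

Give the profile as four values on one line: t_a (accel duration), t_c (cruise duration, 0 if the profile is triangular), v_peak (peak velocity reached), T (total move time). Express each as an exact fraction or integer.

v_max²/a_max = (43/2)²/(5/2) = 1849/10
160 < 1849/10 so t_c = 0
v_peak = √(160·5/2) = √400 = 20
t_a = 20/(5/2) = 8; t_c = 0
T = 2·8 = 16

t_a=8 t_c=0 v_peak=20 T=16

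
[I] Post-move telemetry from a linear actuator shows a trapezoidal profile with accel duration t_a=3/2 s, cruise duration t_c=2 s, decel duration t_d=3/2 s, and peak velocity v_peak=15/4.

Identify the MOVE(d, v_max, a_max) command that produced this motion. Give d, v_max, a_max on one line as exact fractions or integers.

d=105/8 v_max=15/4 a_max=5/2

a_max = (15/4)/(3/2) = 5/2
d_a = ½·15/4·3/2 = 45/16; d_c = 15/4·2 = 15/2
d = 2·45/16 + 15/2 = 105/8
t_c = 2 > 0 ⇒ limit active, v_max = 15/4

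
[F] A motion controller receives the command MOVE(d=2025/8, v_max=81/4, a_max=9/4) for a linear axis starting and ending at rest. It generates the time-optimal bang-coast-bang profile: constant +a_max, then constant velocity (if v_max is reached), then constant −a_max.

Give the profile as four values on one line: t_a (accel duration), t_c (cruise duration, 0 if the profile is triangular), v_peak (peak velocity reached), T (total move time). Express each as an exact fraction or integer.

(v_max)²/a_max = (81/4)²/(9/4) = 729/4
2025/8 ≥ 729/4 ⇒ cruise phase
t_a = (81/4)/(9/4) = 9; v_peak = 81/4
d_cruise = 2025/8 − 729/4 = 567/8; t_c = (567/8)/(81/4) = 7/2
T = 2·9 + 7/2 = 43/2

t_a=9 t_c=7/2 v_peak=81/4 T=43/2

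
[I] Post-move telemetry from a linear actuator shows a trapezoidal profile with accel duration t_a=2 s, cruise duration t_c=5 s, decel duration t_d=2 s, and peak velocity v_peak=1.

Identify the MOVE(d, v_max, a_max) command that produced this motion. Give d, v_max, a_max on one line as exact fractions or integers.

d=7 v_max=1 a_max=1/2

a_max = 1/2
d_a = ½·1·2 = 1; d_c = 1·5 = 5
d = 2·1 + 5 = 7
t_c = 5 > 0 → v_max = v_peak = 1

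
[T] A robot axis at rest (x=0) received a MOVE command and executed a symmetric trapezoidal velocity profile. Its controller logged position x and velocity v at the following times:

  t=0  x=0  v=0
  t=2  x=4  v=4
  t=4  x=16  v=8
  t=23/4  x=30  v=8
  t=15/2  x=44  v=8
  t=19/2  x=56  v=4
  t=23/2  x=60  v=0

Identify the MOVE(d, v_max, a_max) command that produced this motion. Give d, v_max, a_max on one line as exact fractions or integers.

final state: t=23/2, x=60, v=0 → d = 60
a_max = (4−0)/(2−0) = 2
max v = 8 over t∈[4,15/2] → v_max = 8
check: 8·(4+7/2) = 60 ✓

d=60 v_max=8 a_max=2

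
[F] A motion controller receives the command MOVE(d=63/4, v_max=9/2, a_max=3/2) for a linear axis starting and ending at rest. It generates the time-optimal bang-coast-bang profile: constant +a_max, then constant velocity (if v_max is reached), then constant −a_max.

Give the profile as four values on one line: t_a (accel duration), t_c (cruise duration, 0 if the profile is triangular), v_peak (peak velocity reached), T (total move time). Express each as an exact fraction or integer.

t_a=3 t_c=1/2 v_peak=9/2 T=13/2

vₘ²/aₘ = (9/2)²/(3/2) = 27/2
63/4 ≥ 27/2 so v_max reached
t_a = (9/2)/(3/2) = 3; v_peak = 9/2
d_cruise = 63/4 − 27/2 = 9/4; t_c = (9/4)/(9/2) = 1/2
T = 2·3 + 1/2 = 13/2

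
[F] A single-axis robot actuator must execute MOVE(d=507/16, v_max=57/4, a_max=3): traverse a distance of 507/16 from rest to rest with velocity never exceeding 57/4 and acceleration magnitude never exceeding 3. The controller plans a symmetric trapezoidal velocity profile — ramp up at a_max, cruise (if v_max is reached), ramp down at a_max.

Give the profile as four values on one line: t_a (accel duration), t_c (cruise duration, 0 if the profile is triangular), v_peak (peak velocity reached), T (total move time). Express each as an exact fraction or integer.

v_max²/a_max = (57/4)²/3 = 1083/16
507/16 < 1083/16 → triangular
v_peak = √(507/16·3) = √(1521/16) = 39/4
t_a = (39/4)/3 = 13/4; t_c = 0
T = 2·13/4 = 13/2

t_a=13/4 t_c=0 v_peak=39/4 T=13/2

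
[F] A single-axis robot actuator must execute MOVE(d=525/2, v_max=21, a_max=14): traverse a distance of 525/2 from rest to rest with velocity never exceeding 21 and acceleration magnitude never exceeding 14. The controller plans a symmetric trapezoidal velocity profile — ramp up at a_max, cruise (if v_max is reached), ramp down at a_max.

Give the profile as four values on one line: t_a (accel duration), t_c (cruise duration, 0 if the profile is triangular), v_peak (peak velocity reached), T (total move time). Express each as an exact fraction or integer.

vₘ²/aₘ = 21²/14 = 63/2
525/2 ≥ 63/2 so v_max reached
t_a = 21/14 = 3/2; v_peak = 21
d_cruise = 525/2 − 63/2 = 231; t_c = 231/21 = 11
T = 2·3/2 + 11 = 14

t_a=3/2 t_c=11 v_peak=21 T=14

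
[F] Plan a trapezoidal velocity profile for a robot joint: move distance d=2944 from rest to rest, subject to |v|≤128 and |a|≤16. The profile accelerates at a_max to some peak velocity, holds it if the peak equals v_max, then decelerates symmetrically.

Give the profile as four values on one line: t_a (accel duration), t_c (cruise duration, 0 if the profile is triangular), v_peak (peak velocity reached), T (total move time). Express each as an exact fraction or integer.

(v_max)²/a_max = 128²/16 = 1024
2944 ≥ 1024 so v_max reached
t_a = 128/16 = 8; v_peak = 128
d_cruise = 2944 − 1024 = 1920; t_c = 1920/128 = 15
T = 2·8 + 15 = 31

t_a=8 t_c=15 v_peak=128 T=31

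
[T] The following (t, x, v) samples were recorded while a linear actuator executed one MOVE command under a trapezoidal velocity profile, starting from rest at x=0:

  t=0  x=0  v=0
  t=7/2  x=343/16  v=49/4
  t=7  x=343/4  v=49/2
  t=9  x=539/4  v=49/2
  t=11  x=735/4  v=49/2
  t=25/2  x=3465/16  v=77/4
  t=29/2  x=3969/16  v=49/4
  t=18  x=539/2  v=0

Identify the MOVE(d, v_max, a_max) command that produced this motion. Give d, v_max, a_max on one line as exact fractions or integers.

d=539/2 v_max=49/2 a_max=7/2

final state: t=18, x=539/2, v=0 → d = 539/2
a_max = (49/4−0)/(7/2−0) = 7/2
max v = 49/2 over t∈[7,11] → v_max = 49/2
check: 49/2·(7+4) = 539/2 ✓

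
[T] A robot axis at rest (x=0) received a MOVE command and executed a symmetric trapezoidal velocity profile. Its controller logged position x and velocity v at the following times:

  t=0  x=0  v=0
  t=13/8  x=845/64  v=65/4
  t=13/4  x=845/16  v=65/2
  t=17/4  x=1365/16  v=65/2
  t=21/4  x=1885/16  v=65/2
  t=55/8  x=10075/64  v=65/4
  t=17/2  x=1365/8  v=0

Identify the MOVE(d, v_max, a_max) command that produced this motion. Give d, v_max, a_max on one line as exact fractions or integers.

final state: t=17/2, x=1365/8, v=0 → d = 1365/8
a_max = (65/4−0)/(13/8−0) = 10
max v = 65/2 over t∈[13/4,21/4] → v_max = 65/2
check: 65/2·(13/4+2) = 1365/8 ✓

d=1365/8 v_max=65/2 a_max=10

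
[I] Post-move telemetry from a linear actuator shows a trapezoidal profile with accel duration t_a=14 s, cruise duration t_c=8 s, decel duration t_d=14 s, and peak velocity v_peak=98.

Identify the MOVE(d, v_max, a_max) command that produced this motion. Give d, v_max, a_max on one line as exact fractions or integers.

d=2156 v_max=98 a_max=7

a_max = 98/14 = 7
d_a = ½·98·14 = 686; d_c = 98·8 = 784
d = 2·686 + 784 = 2156
t_c = 8 > 0 → v_max = v_peak = 98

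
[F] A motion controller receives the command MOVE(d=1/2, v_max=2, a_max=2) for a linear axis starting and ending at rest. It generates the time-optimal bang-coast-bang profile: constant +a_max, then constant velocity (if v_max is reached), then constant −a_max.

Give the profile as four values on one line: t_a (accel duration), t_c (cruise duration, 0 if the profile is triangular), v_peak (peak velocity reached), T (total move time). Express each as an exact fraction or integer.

v_max²/a_max = 2²/2 = 2
1/2 < 2 so t_c = 0
v_peak = √(1/2·2) = √1 = 1
t_a = 1/2; t_c = 0
T = 2·1/2 = 1

t_a=1/2 t_c=0 v_peak=1 T=1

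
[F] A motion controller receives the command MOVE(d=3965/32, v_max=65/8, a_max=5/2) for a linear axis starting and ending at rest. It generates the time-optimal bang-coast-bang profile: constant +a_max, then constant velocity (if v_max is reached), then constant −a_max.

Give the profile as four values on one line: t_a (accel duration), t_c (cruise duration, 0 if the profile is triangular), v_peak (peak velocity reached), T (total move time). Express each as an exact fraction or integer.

t_a=13/4 t_c=12 v_peak=65/8 T=37/2

vₘ²/aₘ = (65/8)²/(5/2) = 845/32
3965/32 ≥ 845/32 so v_max reached
t_a = (65/8)/(5/2) = 13/4; v_peak = 65/8
d_cruise = 3965/32 − 845/32 = 195/2; t_c = (195/2)/(65/8) = 12
T = 2·13/4 + 12 = 37/2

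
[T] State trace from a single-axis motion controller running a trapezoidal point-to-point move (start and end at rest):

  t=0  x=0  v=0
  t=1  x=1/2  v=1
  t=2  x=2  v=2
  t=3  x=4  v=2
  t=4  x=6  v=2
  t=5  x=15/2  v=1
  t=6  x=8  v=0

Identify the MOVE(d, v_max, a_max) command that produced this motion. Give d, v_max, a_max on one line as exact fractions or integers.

d=8 v_max=2 a_max=1

final state: t=6, x=8, v=0 → d = 8
a_max = (1−0)/(1−0) = 1
max v = 2 over t∈[2,4] → v_max = 2
check: 2·(2+2) = 8 ✓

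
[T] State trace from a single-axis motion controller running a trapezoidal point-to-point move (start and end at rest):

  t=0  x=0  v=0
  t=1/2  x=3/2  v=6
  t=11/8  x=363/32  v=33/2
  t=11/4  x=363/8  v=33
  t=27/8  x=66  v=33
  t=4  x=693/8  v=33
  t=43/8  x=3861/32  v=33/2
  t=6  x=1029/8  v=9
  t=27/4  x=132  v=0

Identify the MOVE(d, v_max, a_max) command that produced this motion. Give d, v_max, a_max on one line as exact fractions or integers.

d=132 v_max=33 a_max=12

final state: t=27/4, x=132, v=0 → d = 132
a_max = (6−0)/(1/2−0) = 12
max v = 33 over t∈[11/4,4] → v_max = 33
check: 33·(11/4+5/4) = 132 ✓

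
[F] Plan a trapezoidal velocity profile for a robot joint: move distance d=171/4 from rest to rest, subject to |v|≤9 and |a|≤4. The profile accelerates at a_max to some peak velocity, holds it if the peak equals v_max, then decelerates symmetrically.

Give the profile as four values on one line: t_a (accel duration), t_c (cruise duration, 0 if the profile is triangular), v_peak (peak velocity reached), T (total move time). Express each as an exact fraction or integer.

(v_max)²/a_max = 9²/4 = 81/4
171/4 ≥ 81/4 → trapezoidal
t_a = 9/4; v_peak = 9
d_cruise = 171/4 − 81/4 = 45/2; t_c = (45/2)/9 = 5/2
T = 2·9/4 + 5/2 = 7

t_a=9/4 t_c=5/2 v_peak=9 T=7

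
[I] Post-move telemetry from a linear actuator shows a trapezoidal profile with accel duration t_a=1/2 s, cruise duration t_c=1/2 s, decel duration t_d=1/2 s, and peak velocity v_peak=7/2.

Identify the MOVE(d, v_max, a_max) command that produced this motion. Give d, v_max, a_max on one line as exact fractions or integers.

d=7/2 v_max=7/2 a_max=7

a_max = (7/2)/(1/2) = 7
d_a = ½·7/2·1/2 = 7/8; d_c = 7/2·1/2 = 7/4
d = 2·7/8 + 7/4 = 7/2
t_c = 1/2 > 0 so v_max = 7/2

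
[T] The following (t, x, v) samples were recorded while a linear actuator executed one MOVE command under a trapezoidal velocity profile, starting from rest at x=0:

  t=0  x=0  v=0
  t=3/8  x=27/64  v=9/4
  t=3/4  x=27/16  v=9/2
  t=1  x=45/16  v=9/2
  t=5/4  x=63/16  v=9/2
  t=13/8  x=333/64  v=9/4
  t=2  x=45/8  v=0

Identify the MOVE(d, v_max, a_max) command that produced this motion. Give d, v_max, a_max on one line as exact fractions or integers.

final state: t=2, x=45/8, v=0 → d = 45/8
a_max = (9/4−0)/(3/8−0) = 6
max v = 9/2 over t∈[3/4,5/4] → v_max = 9/2
check: 9/2·(3/4+1/2) = 45/8 ✓

d=45/8 v_max=9/2 a_max=6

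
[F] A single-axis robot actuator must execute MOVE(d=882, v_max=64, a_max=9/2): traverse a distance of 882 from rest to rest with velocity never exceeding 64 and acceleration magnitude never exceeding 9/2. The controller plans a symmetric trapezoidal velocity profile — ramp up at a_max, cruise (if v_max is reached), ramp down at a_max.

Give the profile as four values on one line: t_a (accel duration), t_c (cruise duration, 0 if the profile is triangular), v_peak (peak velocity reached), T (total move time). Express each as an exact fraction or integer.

vₘ²/aₘ = 64²/(9/2) = 8192/9
882 < 8192/9 → triangular
v_peak = √(882·9/2) = √3969 = 63
t_a = 63/(9/2) = 14; t_c = 0
T = 2·14 = 28

t_a=14 t_c=0 v_peak=63 T=28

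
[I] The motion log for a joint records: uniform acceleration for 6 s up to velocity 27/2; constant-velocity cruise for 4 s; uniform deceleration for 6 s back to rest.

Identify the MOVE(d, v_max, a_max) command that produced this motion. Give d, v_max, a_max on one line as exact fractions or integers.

d=135 v_max=27/2 a_max=9/4

a_max = (27/2)/6 = 9/4
d_a = ½·27/2·6 = 81/2; d_c = 27/2·4 = 54
d = 2·81/2 + 54 = 135
t_c = 4 > 0 ⇒ limit active, v_max = 27/2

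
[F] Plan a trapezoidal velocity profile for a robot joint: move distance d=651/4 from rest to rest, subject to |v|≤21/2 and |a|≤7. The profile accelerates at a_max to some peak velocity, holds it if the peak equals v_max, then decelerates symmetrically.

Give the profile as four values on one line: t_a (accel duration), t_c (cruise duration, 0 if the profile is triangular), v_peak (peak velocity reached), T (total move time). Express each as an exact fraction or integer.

t_a=3/2 t_c=14 v_peak=21/2 T=17

v_max²/a_max = (21/2)²/7 = 63/4
651/4 ≥ 63/4 ⇒ cruise phase
t_a = (21/2)/7 = 3/2; v_peak = 21/2
d_cruise = 651/4 − 63/4 = 147; t_c = 147/(21/2) = 14
T = 2·3/2 + 14 = 17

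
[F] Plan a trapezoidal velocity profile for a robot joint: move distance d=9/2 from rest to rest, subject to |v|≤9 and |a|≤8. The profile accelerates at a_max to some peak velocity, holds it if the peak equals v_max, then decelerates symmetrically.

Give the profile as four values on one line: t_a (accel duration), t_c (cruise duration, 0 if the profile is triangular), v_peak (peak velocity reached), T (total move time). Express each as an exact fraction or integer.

t_a=3/4 t_c=0 v_peak=6 T=3/2

v_max²/a_max = 9²/8 = 81/8
9/2 < 81/8 → triangular
v_peak = √(9/2·8) = √36 = 6
t_a = 6/8 = 3/4; t_c = 0
T = 2·3/4 = 3/2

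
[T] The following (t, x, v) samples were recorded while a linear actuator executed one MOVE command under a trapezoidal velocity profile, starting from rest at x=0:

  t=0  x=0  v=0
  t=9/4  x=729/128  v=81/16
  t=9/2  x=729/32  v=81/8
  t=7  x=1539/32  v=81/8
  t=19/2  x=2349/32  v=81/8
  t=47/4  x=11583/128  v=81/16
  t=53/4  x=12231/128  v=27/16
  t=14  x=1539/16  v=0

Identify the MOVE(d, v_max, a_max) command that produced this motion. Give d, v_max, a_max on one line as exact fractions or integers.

final state: t=14, x=1539/16, v=0 → d = 1539/16
a_max = (81/16−0)/(9/4−0) = 9/4
max v = 81/8 over t∈[9/2,19/2] → v_max = 81/8
check: 81/8·(9/2+5) = 1539/16 ✓

d=1539/16 v_max=81/8 a_max=9/4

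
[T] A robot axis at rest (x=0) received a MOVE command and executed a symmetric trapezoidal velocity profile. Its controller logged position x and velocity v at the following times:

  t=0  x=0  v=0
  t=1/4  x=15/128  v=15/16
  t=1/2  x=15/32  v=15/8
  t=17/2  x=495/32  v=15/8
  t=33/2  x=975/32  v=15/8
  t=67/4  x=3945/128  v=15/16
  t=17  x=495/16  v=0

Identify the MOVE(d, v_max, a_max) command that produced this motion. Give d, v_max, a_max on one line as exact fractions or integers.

d=495/16 v_max=15/8 a_max=15/4

final state: t=17, x=495/16, v=0 → d = 495/16
a_max = (15/16−0)/(1/4−0) = 15/4
max v = 15/8 over t∈[1/2,33/2] → v_max = 15/8
check: 15/8·(1/2+16) = 495/16 ✓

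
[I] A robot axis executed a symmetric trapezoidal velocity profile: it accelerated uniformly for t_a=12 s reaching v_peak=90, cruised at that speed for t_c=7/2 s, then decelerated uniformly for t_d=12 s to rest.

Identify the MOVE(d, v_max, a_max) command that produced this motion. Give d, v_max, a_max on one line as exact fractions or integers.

d=1395 v_max=90 a_max=15/2

a_max = 90/12 = 15/2
d_a = ½·90·12 = 540; d_c = 90·7/2 = 315
d = 2·540 + 315 = 1395
t_c = 7/2 > 0 → v_max = v_peak = 90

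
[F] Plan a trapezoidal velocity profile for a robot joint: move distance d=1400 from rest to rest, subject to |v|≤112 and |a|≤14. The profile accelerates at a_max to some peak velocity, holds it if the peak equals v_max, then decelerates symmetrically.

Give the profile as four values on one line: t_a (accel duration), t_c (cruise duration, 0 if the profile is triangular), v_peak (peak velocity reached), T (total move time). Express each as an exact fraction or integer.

t_a=8 t_c=9/2 v_peak=112 T=41/2

(v_max)²/a_max = 112²/14 = 896
1400 ≥ 896 ⇒ cruise phase
t_a = 112/14 = 8; v_peak = 112
d_cruise = 1400 − 896 = 504; t_c = 504/112 = 9/2
T = 2·8 + 9/2 = 41/2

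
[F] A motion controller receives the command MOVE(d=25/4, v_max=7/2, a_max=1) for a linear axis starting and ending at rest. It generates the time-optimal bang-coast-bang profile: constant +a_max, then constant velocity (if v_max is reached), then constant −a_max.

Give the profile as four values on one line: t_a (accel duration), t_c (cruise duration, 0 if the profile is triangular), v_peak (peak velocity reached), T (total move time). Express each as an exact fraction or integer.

v_max²/a_max = (7/2)²/1 = 49/4
25/4 < 49/4 ⇒ no cruise
v_peak = √(25/4·1) = √(25/4) = 5/2
t_a = (5/2)/1 = 5/2; t_c = 0
T = 2·5/2 = 5

t_a=5/2 t_c=0 v_peak=5/2 T=5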